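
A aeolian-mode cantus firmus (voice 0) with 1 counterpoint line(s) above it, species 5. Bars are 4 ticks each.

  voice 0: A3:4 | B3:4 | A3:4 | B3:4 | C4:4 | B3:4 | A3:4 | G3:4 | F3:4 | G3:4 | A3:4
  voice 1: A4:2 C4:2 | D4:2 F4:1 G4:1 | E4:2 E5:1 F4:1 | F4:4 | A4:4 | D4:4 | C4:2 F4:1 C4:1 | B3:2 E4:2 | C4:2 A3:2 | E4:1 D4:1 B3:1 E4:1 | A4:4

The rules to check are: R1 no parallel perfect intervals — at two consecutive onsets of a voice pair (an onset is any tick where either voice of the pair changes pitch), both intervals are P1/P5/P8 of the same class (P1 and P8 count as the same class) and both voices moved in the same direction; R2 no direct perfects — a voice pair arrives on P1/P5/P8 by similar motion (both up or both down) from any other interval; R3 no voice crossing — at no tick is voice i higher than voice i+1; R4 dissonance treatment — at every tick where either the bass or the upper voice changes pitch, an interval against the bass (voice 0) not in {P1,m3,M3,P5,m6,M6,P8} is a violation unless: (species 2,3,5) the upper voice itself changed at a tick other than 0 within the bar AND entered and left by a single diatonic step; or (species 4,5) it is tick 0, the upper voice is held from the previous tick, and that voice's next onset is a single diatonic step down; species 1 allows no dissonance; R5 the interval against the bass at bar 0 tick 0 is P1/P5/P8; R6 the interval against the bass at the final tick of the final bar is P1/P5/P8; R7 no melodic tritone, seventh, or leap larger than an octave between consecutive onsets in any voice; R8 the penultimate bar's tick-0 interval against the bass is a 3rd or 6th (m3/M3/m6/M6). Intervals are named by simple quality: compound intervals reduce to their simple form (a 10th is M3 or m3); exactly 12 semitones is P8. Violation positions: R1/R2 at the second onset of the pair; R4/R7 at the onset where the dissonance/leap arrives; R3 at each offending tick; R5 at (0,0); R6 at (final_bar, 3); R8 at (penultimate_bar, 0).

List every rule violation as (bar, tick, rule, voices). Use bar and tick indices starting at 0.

bar 0: v0=A3 v1=A4 downbeat P8
bar 1: v0=B3 v1=D4 downbeat m3
bar 2: v0=A3 v1=E4 downbeat P5
bar 3: v0=B3 v1=F4 downbeat TT
bar 4: v0=C4 v1=A4 downbeat M6
bar 5: v0=B3 v1=D4 downbeat m3
bar 6: v0=A3 v1=C4 downbeat m3
bar 7: v0=G3 v1=B3 downbeat M3
bar 8: v0=F3 v1=C4 downbeat P5
bar 9: v0=G3 v1=E4 downbeat M6
bar 10: v0=A3 v1=A4 downbeat P8
  -> R4 @ bar 1 tick 2 v(0, 1): B3/F4 TT untreated
  -> R2 @ bar 2 tick 0 v(0, 1): B3/G4 m6 -> A3/E4 P5 similar
  -> R7 @ bar 2 tick 3 v(1,): E5->F4 leap 11st
  -> R4 @ bar 3 tick 0 v(0, 1): B3/F4 TT untreated
  -> R2 @ bar 8 tick 0 v(0, 1): G3/E4 M6 -> F3/C4 P5 similar
  -> R2 @ bar 10 tick 0 v(0, 1): G3/E4 M6 -> A3/A4 P8 similar

(1, 2, R4, (0, 1))
(2, 0, R2, (0, 1))
(2, 3, R7, (1,))
(3, 0, R4, (0, 1))
(8, 0, R2, (0, 1))
(10, 0, R2, (0, 1))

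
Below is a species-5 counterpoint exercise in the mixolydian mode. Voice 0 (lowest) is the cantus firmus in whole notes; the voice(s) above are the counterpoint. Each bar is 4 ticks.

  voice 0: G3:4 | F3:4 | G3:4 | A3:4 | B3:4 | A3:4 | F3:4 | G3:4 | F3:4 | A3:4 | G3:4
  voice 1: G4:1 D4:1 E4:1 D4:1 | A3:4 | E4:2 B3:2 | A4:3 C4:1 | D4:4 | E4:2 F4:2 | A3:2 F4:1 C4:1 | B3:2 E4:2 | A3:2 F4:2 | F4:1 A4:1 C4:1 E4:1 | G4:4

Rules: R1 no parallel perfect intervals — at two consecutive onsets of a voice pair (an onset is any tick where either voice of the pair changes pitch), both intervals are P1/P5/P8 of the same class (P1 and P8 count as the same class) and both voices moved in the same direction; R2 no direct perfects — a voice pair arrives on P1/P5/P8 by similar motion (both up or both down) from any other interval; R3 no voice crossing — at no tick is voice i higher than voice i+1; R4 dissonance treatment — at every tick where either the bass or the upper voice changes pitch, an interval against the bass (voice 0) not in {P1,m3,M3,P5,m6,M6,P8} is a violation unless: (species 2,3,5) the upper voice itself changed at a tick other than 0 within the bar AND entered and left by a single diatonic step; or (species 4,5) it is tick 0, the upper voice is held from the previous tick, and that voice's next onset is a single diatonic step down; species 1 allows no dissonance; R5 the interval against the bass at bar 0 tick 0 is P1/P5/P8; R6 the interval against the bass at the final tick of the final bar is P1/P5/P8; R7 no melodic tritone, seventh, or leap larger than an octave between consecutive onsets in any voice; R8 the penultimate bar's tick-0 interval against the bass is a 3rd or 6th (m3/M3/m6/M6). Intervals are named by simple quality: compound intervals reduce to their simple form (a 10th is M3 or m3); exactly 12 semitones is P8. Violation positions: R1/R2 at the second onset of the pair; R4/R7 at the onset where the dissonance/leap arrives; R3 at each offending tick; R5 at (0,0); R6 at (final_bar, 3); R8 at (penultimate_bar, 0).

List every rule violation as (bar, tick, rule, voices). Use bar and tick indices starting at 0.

bar 0: v0=G3 v1=G4 downbeat P8
bar 1: v0=F3 v1=A3 downbeat M3
bar 2: v0=G3 v1=E4 downbeat M6
bar 3: v0=A3 v1=A4 downbeat P8
bar 4: v0=B3 v1=D4 downbeat m3
bar 5: v0=A3 v1=E4 downbeat P5
bar 6: v0=F3 v1=A3 downbeat M3
bar 7: v0=G3 v1=B3 downbeat M3
bar 8: v0=F3 v1=A3 downbeat M3
bar 9: v0=A3 v1=F4 downbeat m6
bar 10: v0=G3 v1=G4 downbeat P8
  -> R2 @ bar 3 tick 0 v(0, 1): G3/B3 M3 -> A3/A4 P8 similar
  -> R7 @ bar 3 tick 0 v(1,): B3->A4 leap 10st

(3, 0, R2, (0, 1))
(3, 0, R7, (1,))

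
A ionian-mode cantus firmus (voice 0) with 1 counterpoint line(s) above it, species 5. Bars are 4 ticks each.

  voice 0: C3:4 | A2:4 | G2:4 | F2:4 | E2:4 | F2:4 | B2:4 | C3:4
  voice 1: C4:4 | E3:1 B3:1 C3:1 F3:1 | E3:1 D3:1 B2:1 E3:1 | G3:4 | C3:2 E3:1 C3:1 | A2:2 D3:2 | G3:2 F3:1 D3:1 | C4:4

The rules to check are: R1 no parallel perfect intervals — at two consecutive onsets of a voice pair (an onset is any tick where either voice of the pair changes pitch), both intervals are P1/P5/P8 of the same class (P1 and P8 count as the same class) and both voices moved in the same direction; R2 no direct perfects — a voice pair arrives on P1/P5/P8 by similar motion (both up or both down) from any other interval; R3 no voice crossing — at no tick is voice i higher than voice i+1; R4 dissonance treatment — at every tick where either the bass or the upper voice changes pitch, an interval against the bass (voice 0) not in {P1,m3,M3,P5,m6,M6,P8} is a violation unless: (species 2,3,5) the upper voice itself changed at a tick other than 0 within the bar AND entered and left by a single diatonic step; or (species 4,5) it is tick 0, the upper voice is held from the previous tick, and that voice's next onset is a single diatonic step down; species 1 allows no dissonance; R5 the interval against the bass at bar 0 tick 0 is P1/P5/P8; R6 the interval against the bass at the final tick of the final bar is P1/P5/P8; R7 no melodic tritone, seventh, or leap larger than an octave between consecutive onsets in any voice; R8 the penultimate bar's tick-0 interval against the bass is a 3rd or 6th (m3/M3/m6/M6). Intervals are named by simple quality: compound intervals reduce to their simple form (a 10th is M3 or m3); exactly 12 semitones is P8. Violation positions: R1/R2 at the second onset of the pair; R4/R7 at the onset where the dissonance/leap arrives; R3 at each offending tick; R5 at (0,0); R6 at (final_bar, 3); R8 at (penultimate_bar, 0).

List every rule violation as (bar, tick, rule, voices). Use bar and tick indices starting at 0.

bar 0: v0=C3 v1=C4 downbeat P8
bar 1: v0=A2 v1=E3 downbeat P5
bar 2: v0=G2 v1=E3 downbeat M6
bar 3: v0=F2 v1=G3 downbeat M2
bar 4: v0=E2 v1=C3 downbeat m6
bar 5: v0=F2 v1=A2 downbeat M3
bar 6: v0=B2 v1=G3 downbeat m6
bar 7: v0=C3 v1=C4 downbeat P8
  -> R2 @ bar 1 tick 0 v(0, 1): C3/C4 P8 -> A2/E3 P5 similar
  -> R4 @ bar 1 tick 1 v(0, 1): A2/B3 M2 untreated
  -> R7 @ bar 1 tick 2 v(1,): B3->C3 leap 11st
  -> R4 @ bar 3 tick 0 v(0, 1): F2/G3 M2 untreated
  -> R7 @ bar 6 tick 0 v(0,): F2->B2 leap 6st
  -> R4 @ bar 6 tick 2 v(0, 1): B2/F3 TT untreated
  -> R2 @ bar 7 tick 0 v(0, 1): B2/D3 m3 -> C3/C4 P8 similar
  -> R7 @ bar 7 tick 0 v(1,): D3->C4 leap 10st

(1, 0, R2, (0, 1))
(1, 1, R4, (0, 1))
(1, 2, R7, (1,))
(3, 0, R4, (0, 1))
(6, 0, R7, (0,))
(6, 2, R4, (0, 1))
(7, 0, R2, (0, 1))
(7, 0, R7, (1,))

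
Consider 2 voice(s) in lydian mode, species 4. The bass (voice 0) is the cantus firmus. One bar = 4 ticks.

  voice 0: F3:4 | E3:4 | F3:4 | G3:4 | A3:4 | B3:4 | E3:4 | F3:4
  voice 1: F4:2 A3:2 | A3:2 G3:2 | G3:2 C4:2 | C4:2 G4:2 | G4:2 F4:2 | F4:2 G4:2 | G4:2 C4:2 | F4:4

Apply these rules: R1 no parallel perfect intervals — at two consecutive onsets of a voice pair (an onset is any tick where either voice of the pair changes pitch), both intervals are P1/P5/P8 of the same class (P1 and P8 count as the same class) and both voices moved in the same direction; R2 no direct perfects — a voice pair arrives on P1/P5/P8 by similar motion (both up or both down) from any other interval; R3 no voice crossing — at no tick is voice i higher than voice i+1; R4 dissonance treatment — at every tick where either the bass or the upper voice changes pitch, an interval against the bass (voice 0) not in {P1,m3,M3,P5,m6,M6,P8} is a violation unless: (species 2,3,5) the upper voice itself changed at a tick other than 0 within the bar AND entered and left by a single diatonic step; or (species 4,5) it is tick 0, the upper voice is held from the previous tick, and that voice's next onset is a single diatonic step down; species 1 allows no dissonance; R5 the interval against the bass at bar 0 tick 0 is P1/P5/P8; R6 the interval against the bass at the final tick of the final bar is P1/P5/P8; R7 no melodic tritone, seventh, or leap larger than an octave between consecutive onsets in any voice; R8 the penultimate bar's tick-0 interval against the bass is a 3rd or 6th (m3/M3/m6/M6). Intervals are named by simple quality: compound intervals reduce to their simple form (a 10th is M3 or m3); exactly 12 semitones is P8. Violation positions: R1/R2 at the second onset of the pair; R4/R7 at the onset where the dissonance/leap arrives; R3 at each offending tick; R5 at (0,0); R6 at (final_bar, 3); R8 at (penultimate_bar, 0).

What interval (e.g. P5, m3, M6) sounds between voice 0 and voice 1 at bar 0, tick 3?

M3

voice 0=F3 voice 1=A3 -> M3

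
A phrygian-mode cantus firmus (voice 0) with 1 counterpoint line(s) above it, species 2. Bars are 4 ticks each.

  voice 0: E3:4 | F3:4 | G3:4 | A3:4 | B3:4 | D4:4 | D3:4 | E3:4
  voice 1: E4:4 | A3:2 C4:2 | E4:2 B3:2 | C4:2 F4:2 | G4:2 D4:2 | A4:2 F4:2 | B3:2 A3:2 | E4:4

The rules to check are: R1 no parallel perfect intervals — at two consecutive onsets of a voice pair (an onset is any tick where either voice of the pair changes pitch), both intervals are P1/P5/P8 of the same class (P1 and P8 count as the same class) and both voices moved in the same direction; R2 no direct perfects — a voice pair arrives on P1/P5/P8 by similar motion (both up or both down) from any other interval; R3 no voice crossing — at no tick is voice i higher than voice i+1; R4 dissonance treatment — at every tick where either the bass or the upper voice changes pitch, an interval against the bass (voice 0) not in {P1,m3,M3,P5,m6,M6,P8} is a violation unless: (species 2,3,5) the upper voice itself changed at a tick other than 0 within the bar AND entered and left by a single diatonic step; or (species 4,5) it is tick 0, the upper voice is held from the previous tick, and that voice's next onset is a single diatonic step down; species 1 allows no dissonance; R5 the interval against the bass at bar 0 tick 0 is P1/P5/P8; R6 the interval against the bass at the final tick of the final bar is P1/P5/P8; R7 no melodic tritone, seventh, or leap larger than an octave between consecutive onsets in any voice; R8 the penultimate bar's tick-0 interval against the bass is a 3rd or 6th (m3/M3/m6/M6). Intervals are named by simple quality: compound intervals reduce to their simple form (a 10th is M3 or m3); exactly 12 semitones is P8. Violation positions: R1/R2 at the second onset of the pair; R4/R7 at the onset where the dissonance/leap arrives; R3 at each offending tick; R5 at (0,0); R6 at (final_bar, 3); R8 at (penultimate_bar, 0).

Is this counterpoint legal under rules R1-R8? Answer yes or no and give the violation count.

No (3 violations)

bar 0: v0=E3 v1=E4 (P8)
bar 1: v0=F3 v1=A3 (M3)
bar 2: v0=G3 v1=E4 (M6)
bar 3: v0=A3 v1=C4 (m3)
bar 4: v0=B3 v1=G4 (m6)
bar 5: v0=D4 v1=A4 (P5)
bar 6: v0=D3 v1=B3 (M6)
bar 7: v0=E3 v1=E4 (P8)
  R2 @ bar5.0: B3/D4 m3 -> D4/A4 P5 similar
  R7 @ bar6.0: F4->B3 leap 6st
  R2 @ bar7.0: D3/A3 P5 -> E3/E4 P8 similar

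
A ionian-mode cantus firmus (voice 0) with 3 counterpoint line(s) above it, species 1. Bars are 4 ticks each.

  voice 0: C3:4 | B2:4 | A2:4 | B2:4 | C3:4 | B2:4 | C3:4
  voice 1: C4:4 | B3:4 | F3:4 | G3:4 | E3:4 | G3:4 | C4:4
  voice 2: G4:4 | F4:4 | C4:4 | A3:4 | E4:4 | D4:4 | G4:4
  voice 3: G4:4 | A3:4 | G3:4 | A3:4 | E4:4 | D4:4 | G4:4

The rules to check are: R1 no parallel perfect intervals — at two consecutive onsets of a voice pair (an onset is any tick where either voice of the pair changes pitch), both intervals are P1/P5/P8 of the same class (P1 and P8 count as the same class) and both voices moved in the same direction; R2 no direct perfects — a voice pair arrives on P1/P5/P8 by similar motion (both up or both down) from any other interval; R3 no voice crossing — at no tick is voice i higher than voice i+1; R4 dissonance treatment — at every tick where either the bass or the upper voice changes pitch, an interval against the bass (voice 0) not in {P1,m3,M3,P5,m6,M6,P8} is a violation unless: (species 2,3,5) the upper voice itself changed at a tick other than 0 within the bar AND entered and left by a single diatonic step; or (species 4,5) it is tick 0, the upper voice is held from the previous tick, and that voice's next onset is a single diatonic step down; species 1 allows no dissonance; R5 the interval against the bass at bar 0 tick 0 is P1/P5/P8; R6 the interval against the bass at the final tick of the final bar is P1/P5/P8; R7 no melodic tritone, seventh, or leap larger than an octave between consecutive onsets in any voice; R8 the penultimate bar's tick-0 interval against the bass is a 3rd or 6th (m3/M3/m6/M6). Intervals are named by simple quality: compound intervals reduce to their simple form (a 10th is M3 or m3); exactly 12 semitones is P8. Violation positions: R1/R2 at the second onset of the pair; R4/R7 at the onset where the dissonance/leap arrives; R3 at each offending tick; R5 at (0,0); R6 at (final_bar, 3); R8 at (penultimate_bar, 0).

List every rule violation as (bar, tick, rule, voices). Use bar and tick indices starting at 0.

(1, 0, R1, (0, 1))
(1, 0, R3, (2, 3))
(1, 0, R4, (0, 2))
(1, 0, R4, (0, 3))
(1, 0, R7, (3,))
(1, 1, R3, (2, 3))
(1, 2, R3, (2, 3))
(1, 3, R3, (2, 3))
(2, 0, R2, (1, 2))
(2, 0, R3, (2, 3))
(2, 0, R4, (0, 3))
(2, 0, R7, (1,))
(2, 1, R3, (2, 3))
(2, 2, R3, (2, 3))
(2, 3, R3, (2, 3))
(3, 0, R4, (0, 2))
(3, 0, R4, (0, 3))
(4, 0, R1, (2, 3))
(5, 0, R1, (2, 3))
(6, 0, R1, (1, 2))
(6, 0, R1, (1, 3))
(6, 0, R1, (2, 3))
(6, 0, R2, (0, 1))
(6, 0, R2, (0, 2))
(6, 0, R2, (0, 3))

bar 0: v0=C3 v1=C4 v2=G4 v3=G4 downbeat P5
bar 1: v0=B2 v1=B3 v2=F4 v3=A3 downbeat m7
bar 2: v0=A2 v1=F3 v2=C4 v3=G3 downbeat m7
bar 3: v0=B2 v1=G3 v2=A3 v3=A3 downbeat m7
bar 4: v0=C3 v1=E3 v2=E4 v3=E4 downbeat M3
bar 5: v0=B2 v1=G3 v2=D4 v3=D4 downbeat m3
bar 6: v0=C3 v1=C4 v2=G4 v3=G4 downbeat P5
  -> R1 @ bar 1 tick 0 v(0, 1): C3/C4 P8 -> B2/B3 P8 similar
  -> R3 @ bar 1 tick 0 v(2, 3): F4 above A3
  -> R4 @ bar 1 tick 0 v(0, 2): B2/F4 TT untreated
  -> R4 @ bar 1 tick 0 v(0, 3): B2/A3 m7 untreated
  -> R7 @ bar 1 tick 0 v(3,): G4->A3 leap 10st
  -> R3 @ bar 1 tick 1 v(2, 3): F4 above A3
  -> R3 @ bar 1 tick 2 v(2, 3): F4 above A3
  -> R3 @ bar 1 tick 3 v(2, 3): F4 above A3
  -> R2 @ bar 2 tick 0 v(1, 2): B3/F4 TT -> F3/C4 P5 similar
  -> R3 @ bar 2 tick 0 v(2, 3): C4 above G3
  -> R4 @ bar 2 tick 0 v(0, 3): A2/G3 m7 untreated
  -> R7 @ bar 2 tick 0 v(1,): B3->F3 leap 6st
  -> R3 @ bar 2 tick 1 v(2, 3): C4 above G3
  -> R3 @ bar 2 tick 2 v(2, 3): C4 above G3
  -> R3 @ bar 2 tick 3 v(2, 3): C4 above G3
  -> R4 @ bar 3 tick 0 v(0, 2): B2/A3 m7 untreated
  -> R4 @ bar 3 tick 0 v(0, 3): B2/A3 m7 untreated
  -> R1 @ bar 4 tick 0 v(2, 3): A3/A3 P1 -> E4/E4 P1 similar
  -> R1 @ bar 5 tick 0 v(2, 3): E4/E4 P1 -> D4/D4 P1 similar
  -> R1 @ bar 6 tick 0 v(1, 2): G3/D4 P5 -> C4/G4 P5 similar
  -> R1 @ bar 6 tick 0 v(1, 3): G3/D4 P5 -> C4/G4 P5 similar
  -> R1 @ bar 6 tick 0 v(2, 3): D4/D4 P1 -> G4/G4 P1 similar
  -> R2 @ bar 6 tick 0 v(0, 1): B2/G3 m6 -> C3/C4 P8 similar
  -> R2 @ bar 6 tick 0 v(0, 2): B2/D4 m3 -> C3/G4 P5 similar
  -> R2 @ bar 6 tick 0 v(0, 3): B2/D4 m3 -> C3/G4 P5 similar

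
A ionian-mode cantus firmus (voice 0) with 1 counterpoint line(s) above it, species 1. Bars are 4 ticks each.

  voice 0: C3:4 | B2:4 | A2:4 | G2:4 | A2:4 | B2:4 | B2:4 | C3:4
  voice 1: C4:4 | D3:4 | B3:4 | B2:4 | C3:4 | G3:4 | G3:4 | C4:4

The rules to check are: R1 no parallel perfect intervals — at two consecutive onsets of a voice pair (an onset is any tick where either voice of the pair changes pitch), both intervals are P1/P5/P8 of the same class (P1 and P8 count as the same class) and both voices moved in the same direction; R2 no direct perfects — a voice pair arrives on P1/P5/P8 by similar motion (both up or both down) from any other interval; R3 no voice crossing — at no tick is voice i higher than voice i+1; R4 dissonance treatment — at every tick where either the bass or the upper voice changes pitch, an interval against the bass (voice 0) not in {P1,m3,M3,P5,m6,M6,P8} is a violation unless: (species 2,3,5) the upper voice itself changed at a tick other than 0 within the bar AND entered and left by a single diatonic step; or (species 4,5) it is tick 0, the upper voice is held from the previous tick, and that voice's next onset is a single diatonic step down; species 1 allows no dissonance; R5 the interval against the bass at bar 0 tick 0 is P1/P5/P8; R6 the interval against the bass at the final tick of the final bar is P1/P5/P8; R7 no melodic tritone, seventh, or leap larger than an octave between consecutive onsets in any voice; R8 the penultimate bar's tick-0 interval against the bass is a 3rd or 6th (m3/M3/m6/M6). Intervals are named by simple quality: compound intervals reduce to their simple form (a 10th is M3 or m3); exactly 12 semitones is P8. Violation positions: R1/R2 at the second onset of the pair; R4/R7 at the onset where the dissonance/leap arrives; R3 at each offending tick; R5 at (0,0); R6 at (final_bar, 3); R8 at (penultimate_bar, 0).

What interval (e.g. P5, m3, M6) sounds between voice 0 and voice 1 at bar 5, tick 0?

m6

voice 0=B2 voice 1=G3 -> m6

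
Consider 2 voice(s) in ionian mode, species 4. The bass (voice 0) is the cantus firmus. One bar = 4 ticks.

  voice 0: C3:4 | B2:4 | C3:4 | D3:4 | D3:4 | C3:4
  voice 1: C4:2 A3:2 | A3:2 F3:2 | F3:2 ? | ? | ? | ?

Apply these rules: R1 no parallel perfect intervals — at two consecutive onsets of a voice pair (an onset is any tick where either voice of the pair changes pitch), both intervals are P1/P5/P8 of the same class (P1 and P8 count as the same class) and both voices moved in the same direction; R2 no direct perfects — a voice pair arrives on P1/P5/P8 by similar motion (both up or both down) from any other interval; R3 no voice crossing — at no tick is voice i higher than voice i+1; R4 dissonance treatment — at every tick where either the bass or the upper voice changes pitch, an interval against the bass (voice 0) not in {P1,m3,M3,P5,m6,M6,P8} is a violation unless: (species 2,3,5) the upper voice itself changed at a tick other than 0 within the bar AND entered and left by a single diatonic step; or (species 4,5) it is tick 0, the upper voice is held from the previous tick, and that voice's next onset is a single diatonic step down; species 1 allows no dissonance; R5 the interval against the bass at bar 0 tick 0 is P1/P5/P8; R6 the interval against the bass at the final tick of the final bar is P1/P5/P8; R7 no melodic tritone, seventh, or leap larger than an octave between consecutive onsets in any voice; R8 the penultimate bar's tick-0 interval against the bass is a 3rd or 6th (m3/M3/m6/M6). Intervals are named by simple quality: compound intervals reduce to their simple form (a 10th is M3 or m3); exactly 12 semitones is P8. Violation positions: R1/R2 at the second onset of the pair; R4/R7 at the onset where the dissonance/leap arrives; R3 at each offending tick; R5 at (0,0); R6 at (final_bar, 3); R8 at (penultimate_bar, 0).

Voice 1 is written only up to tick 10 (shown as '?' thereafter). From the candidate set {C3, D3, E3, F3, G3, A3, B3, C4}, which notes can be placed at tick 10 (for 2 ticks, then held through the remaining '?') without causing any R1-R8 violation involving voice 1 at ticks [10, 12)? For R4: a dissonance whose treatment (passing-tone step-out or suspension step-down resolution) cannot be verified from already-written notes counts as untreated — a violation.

{A3, C3, C4, E3, F3, G3}

C3: legal
D3: violates R4
E3: legal
F3: legal
G3: legal
A3: legal
B3: violates R4,R7
C4: legal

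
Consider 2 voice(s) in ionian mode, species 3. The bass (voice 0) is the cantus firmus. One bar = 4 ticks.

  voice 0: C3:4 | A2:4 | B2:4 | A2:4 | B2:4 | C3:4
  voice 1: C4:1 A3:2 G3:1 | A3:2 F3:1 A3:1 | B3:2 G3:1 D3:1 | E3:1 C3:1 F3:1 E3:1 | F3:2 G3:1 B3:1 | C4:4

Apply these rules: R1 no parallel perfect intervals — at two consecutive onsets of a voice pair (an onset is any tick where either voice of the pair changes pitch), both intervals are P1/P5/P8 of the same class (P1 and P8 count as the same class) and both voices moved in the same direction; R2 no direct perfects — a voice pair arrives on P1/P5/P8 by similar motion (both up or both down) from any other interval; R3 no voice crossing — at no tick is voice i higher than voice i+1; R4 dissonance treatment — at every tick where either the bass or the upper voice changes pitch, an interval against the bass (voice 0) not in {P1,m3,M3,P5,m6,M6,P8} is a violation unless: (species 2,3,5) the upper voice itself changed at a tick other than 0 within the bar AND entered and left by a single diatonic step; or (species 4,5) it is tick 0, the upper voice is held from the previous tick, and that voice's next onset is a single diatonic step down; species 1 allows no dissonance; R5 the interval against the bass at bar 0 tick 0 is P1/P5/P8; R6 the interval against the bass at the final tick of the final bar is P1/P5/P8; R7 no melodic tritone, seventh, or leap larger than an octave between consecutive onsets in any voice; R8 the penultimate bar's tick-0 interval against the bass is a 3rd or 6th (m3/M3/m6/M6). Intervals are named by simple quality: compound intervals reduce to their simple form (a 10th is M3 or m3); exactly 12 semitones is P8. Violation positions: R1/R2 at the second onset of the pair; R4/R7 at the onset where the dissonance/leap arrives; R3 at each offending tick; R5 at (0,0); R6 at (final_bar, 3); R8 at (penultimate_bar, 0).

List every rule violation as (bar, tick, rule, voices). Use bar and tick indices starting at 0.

bar 0: v0=C3 v1=C4 downbeat P8
bar 1: v0=A2 v1=A3 downbeat P8
bar 2: v0=B2 v1=B3 downbeat P8
bar 3: v0=A2 v1=E3 downbeat P5
bar 4: v0=B2 v1=F3 downbeat TT
bar 5: v0=C3 v1=C4 downbeat P8
  -> R1 @ bar 2 tick 0 v(0, 1): A2/A3 P8 -> B2/B3 P8 similar
  -> R4 @ bar 4 tick 0 v(0, 1): B2/F3 TT untreated
  -> R8 @ bar 4 tick 0 v(0, 1): penult TT not 3rd/6th
  -> R1 @ bar 5 tick 0 v(0, 1): B2/B3 P8 -> C3/C4 P8 similar

(2, 0, R1, (0, 1))
(4, 0, R4, (0, 1))
(4, 0, R8, (0, 1))
(5, 0, R1, (0, 1))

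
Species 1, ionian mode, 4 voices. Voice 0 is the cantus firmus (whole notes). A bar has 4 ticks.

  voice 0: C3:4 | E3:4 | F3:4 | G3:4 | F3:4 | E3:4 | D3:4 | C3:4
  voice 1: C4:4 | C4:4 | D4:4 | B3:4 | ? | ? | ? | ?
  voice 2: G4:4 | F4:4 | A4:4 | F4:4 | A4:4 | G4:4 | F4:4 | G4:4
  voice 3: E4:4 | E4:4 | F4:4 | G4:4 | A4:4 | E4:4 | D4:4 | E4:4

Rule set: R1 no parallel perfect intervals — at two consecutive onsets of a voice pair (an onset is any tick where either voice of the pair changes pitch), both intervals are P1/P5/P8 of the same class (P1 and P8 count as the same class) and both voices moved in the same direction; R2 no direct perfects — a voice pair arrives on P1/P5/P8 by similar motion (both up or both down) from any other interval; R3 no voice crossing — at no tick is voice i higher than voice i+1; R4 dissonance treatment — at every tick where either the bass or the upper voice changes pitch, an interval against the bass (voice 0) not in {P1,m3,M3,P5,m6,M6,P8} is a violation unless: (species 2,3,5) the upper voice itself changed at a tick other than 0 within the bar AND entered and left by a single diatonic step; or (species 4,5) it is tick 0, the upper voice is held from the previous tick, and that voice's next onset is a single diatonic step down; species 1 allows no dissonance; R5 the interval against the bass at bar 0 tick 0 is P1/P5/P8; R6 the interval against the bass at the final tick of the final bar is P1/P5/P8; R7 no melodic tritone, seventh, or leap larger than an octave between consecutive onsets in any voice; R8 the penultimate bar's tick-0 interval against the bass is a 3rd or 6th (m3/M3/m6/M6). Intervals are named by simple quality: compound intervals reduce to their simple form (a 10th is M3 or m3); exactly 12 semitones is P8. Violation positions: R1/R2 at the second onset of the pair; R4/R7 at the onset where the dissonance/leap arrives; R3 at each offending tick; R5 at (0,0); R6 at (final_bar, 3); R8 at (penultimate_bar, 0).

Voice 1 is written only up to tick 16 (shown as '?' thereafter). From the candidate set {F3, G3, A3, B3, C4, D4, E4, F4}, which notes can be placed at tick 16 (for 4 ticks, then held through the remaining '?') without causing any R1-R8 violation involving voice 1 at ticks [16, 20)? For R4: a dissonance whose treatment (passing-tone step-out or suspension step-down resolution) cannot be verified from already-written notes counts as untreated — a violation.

{A3, C4}

F3: violates R2,R7
G3: violates R4
A3: legal
B3: violates R4
C4: legal
D4: violates R2
E4: violates R4
F4: violates R7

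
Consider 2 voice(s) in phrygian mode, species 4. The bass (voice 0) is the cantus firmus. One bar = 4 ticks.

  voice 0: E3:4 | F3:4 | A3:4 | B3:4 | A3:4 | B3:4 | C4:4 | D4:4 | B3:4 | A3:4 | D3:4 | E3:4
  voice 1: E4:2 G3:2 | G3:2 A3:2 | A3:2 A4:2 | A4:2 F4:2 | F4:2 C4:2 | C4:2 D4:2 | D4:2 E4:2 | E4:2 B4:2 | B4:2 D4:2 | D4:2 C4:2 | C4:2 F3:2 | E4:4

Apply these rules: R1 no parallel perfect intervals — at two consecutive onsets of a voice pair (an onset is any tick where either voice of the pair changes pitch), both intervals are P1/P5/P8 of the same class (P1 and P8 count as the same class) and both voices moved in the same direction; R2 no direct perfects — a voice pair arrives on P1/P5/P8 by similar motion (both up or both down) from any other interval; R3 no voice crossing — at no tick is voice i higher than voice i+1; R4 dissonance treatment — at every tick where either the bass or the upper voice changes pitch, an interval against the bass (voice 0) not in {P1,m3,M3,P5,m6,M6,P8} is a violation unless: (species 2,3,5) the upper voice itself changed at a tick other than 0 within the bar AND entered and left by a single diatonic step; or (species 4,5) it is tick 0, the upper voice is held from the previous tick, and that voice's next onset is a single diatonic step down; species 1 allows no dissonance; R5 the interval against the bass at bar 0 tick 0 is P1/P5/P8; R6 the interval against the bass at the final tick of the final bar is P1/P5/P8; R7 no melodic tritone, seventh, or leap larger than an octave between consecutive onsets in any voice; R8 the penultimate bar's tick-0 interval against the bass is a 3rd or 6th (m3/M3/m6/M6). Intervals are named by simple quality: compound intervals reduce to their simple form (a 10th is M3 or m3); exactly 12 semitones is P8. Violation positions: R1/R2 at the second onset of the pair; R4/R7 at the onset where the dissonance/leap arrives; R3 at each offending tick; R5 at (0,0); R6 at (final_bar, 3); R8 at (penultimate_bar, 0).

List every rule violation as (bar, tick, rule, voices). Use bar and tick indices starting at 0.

(1, 0, R4, (0, 1))
(3, 0, R4, (0, 1))
(3, 2, R4, (0, 1))
(5, 0, R4, (0, 1))
(6, 0, R4, (0, 1))
(7, 0, R4, (0, 1))
(10, 0, R4, (0, 1))
(10, 0, R8, (0, 1))
(11, 0, R2, (0, 1))
(11, 0, R7, (1,))

bar 0: v0=E3 v1=E4 downbeat P8
bar 1: v0=F3 v1=G3 downbeat M2
bar 2: v0=A3 v1=A3 downbeat P1
bar 3: v0=B3 v1=A4 downbeat m7
bar 4: v0=A3 v1=F4 downbeat m6
bar 5: v0=B3 v1=C4 downbeat m2
bar 6: v0=C4 v1=D4 downbeat M2
bar 7: v0=D4 v1=E4 downbeat M2
bar 8: v0=B3 v1=B4 downbeat P8
bar 9: v0=A3 v1=D4 downbeat P4
bar 10: v0=D3 v1=C4 downbeat m7
bar 11: v0=E3 v1=E4 downbeat P8
  -> R4 @ bar 1 tick 0 v(0, 1): F3/G3 M2 untreated
  -> R4 @ bar 3 tick 0 v(0, 1): B3/A4 m7 untreated
  -> R4 @ bar 3 tick 2 v(0, 1): B3/F4 TT untreated
  -> R4 @ bar 5 tick 0 v(0, 1): B3/C4 m2 untreated
  -> R4 @ bar 6 tick 0 v(0, 1): C4/D4 M2 untreated
  -> R4 @ bar 7 tick 0 v(0, 1): D4/E4 M2 untreated
  -> R4 @ bar 10 tick 0 v(0, 1): D3/C4 m7 untreated
  -> R8 @ bar 10 tick 0 v(0, 1): penult m7 not 3rd/6th
  -> R2 @ bar 11 tick 0 v(0, 1): D3/F3 m3 -> E3/E4 P8 similar
  -> R7 @ bar 11 tick 0 v(1,): F3->E4 leap 11st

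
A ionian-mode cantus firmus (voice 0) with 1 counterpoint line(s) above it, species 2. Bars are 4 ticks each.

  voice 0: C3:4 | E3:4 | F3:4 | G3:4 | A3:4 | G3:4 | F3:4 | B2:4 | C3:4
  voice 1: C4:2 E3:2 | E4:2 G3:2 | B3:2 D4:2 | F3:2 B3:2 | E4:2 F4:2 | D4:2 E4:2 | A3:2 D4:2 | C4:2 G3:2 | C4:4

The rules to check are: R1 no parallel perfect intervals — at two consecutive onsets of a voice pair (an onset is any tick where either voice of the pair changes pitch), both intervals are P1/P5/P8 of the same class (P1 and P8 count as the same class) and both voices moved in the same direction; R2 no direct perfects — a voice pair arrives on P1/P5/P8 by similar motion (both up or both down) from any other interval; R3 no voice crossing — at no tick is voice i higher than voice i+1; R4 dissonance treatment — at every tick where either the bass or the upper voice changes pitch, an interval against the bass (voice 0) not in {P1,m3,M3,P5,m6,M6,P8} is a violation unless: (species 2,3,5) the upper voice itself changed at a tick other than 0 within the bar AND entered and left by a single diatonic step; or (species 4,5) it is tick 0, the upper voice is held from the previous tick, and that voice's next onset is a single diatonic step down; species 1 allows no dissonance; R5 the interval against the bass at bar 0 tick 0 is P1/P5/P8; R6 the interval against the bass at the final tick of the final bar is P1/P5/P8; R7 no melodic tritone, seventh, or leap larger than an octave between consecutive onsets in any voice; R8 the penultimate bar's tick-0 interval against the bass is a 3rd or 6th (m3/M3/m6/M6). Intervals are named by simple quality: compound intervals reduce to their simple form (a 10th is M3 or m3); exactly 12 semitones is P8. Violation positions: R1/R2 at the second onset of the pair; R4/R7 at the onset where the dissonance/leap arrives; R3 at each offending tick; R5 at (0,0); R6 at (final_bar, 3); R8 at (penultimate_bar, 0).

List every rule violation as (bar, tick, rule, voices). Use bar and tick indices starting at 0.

bar 0: v0=C3 v1=C4 downbeat P8
bar 1: v0=E3 v1=E4 downbeat P8
bar 2: v0=F3 v1=B3 downbeat TT
bar 3: v0=G3 v1=F3 downbeat M2
bar 4: v0=A3 v1=E4 downbeat P5
bar 5: v0=G3 v1=D4 downbeat P5
bar 6: v0=F3 v1=A3 downbeat M3
bar 7: v0=B2 v1=C4 downbeat m2
bar 8: v0=C3 v1=C4 downbeat P8
  -> R2 @ bar 1 tick 0 v(0, 1): C3/E3 M3 -> E3/E4 P8 similar
  -> R4 @ bar 2 tick 0 v(0, 1): F3/B3 TT untreated
  -> R3 @ bar 3 tick 0 v(0, 1): G3 above F3
  -> R4 @ bar 3 tick 0 v(0, 1): G3/F3 M2 untreated
  -> R3 @ bar 3 tick 1 v(0, 1): G3 above F3
  -> R7 @ bar 3 tick 2 v(1,): F3->B3 leap 6st
  -> R2 @ bar 4 tick 0 v(0, 1): G3/B3 M3 -> A3/E4 P5 similar
  -> R2 @ bar 5 tick 0 v(0, 1): A3/F4 m6 -> G3/D4 P5 similar
  -> R4 @ bar 7 tick 0 v(0, 1): B2/C4 m2 untreated
  -> R7 @ bar 7 tick 0 v(0,): F3->B2 leap 6st
  -> R8 @ bar 7 tick 0 v(0, 1): penult m2 not 3rd/6th
  -> R2 @ bar 8 tick 0 v(0, 1): B2/G3 m6 -> C3/C4 P8 similar

(1, 0, R2, (0, 1))
(2, 0, R4, (0, 1))
(3, 0, R3, (0, 1))
(3, 0, R4, (0, 1))
(3, 1, R3, (0, 1))
(3, 2, R7, (1,))
(4, 0, R2, (0, 1))
(5, 0, R2, (0, 1))
(7, 0, R4, (0, 1))
(7, 0, R7, (0,))
(7, 0, R8, (0, 1))
(8, 0, R2, (0, 1))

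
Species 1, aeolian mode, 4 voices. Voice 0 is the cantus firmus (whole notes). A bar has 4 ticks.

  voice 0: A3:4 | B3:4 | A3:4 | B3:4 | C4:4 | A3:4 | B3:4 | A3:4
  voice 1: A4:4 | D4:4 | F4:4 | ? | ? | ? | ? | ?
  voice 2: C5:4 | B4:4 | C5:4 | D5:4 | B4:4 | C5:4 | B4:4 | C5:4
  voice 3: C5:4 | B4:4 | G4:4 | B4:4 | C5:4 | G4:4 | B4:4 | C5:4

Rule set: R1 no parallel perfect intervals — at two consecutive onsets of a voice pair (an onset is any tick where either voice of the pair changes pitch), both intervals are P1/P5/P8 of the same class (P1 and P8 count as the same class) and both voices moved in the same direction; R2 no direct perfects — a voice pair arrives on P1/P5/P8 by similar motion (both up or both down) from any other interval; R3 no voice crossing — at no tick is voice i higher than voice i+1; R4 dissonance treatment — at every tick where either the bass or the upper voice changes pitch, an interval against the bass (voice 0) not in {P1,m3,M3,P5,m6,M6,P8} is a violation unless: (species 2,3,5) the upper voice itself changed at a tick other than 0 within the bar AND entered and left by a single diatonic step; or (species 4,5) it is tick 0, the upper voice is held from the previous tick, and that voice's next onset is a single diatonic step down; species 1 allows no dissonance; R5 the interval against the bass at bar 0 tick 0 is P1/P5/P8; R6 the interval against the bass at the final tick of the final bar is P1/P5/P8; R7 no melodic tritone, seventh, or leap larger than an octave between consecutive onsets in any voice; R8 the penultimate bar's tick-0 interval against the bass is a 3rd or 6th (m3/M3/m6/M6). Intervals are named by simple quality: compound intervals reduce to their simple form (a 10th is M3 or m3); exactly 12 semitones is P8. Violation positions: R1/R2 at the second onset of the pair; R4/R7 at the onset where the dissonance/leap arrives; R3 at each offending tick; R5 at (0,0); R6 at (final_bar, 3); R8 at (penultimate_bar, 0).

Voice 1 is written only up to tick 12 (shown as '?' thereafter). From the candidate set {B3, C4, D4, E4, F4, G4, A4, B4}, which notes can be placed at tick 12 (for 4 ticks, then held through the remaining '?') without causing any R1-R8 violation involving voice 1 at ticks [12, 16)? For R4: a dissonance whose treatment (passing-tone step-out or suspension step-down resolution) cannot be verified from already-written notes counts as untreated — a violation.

{D4}

B3: violates R7
C4: violates R4
D4: legal
E4: violates R4
F4: violates R4
G4: violates R1
A4: violates R4
B4: violates R2,R7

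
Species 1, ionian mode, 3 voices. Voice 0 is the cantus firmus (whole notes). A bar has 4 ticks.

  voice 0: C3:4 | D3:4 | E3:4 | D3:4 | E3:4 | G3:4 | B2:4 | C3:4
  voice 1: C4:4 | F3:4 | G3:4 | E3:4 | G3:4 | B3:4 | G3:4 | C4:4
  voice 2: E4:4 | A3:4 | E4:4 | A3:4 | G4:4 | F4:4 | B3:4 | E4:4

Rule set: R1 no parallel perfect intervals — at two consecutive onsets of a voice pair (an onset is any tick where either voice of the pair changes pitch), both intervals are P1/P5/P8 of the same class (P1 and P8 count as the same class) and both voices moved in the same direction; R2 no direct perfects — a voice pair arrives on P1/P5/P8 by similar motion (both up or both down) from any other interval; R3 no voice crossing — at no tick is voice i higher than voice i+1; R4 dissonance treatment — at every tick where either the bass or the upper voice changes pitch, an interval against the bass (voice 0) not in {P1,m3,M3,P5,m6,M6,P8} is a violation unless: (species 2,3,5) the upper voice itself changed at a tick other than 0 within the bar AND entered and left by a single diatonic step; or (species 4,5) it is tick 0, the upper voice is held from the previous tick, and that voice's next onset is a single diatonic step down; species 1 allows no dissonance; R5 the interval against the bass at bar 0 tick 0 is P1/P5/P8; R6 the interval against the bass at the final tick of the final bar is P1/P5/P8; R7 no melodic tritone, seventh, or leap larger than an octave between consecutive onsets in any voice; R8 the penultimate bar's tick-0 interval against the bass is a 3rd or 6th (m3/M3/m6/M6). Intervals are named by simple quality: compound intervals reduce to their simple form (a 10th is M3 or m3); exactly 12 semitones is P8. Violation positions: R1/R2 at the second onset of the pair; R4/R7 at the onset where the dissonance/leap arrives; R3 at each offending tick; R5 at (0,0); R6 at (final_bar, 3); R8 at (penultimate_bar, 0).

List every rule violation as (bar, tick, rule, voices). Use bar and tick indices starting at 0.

(0, 0, R5, (0, 2))
(2, 0, R2, (0, 2))
(3, 0, R2, (0, 2))
(3, 0, R4, (0, 1))
(4, 0, R2, (1, 2))
(4, 0, R7, (2,))
(5, 0, R4, (0, 2))
(6, 0, R2, (0, 2))
(6, 0, R7, (2,))
(6, 0, R8, (0, 2))
(7, 0, R2, (0, 1))
(7, 3, R6, (0, 2))

bar 0: v0=C3 v1=C4 v2=E4 downbeat M3
bar 1: v0=D3 v1=F3 v2=A3 downbeat P5
bar 2: v0=E3 v1=G3 v2=E4 downbeat P8
bar 3: v0=D3 v1=E3 v2=A3 downbeat P5
bar 4: v0=E3 v1=G3 v2=G4 downbeat m3
bar 5: v0=G3 v1=B3 v2=F4 downbeat m7
bar 6: v0=B2 v1=G3 v2=B3 downbeat P8
bar 7: v0=C3 v1=C4 v2=E4 downbeat M3
  -> R5 @ bar 0 tick 0 v(0, 2): opens on M3
  -> R2 @ bar 2 tick 0 v(0, 2): D3/A3 P5 -> E3/E4 P8 similar
  -> R2 @ bar 3 tick 0 v(0, 2): E3/E4 P8 -> D3/A3 P5 similar
  -> R4 @ bar 3 tick 0 v(0, 1): D3/E3 M2 untreated
  -> R2 @ bar 4 tick 0 v(1, 2): E3/A3 P4 -> G3/G4 P8 similar
  -> R7 @ bar 4 tick 0 v(2,): A3->G4 leap 10st
  -> R4 @ bar 5 tick 0 v(0, 2): G3/F4 m7 untreated
  -> R2 @ bar 6 tick 0 v(0, 2): G3/F4 m7 -> B2/B3 P8 similar
  -> R7 @ bar 6 tick 0 v(2,): F4->B3 leap 6st
  -> R8 @ bar 6 tick 0 v(0, 2): penult P8 not 3rd/6th
  -> R2 @ bar 7 tick 0 v(0, 1): B2/G3 m6 -> C3/C4 P8 similar
  -> R6 @ bar 7 tick 3 v(0, 2): closes on M3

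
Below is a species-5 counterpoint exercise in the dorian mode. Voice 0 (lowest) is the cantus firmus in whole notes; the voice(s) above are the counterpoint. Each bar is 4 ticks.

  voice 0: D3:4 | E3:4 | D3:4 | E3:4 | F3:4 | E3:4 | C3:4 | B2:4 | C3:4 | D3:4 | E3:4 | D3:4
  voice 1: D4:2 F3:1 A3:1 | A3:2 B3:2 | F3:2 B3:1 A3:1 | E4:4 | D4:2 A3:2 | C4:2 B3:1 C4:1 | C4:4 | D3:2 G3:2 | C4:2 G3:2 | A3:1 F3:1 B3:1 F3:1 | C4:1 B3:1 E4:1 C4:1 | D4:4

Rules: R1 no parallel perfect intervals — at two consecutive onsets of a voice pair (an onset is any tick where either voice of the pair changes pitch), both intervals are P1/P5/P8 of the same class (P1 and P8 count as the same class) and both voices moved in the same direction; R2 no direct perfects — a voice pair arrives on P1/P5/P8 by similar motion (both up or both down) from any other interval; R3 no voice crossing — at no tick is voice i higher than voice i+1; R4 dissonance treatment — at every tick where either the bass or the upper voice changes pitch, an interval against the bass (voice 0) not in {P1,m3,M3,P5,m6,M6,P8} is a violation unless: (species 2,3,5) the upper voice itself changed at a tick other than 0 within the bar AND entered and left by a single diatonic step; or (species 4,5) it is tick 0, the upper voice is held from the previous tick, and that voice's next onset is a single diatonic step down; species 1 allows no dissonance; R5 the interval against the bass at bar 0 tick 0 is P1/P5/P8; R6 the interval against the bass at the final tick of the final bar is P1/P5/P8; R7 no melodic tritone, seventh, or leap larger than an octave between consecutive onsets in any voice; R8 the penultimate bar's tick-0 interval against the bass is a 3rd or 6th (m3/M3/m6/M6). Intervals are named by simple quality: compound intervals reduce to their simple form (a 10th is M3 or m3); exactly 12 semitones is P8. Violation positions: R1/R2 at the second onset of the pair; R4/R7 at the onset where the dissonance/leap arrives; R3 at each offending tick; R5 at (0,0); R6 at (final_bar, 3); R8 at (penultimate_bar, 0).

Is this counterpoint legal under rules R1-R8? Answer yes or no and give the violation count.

bar 0: v0=D3 v1=D4 (P8)
bar 1: v0=E3 v1=A3 (P4)
bar 2: v0=D3 v1=F3 (m3)
bar 3: v0=E3 v1=E4 (P8)
bar 4: v0=F3 v1=D4 (M6)
bar 5: v0=E3 v1=C4 (m6)
bar 6: v0=C3 v1=C4 (P8)
bar 7: v0=B2 v1=D3 (m3)
bar 8: v0=C3 v1=C4 (P8)
bar 9: v0=D3 v1=A3 (P5)
bar 10: v0=E3 v1=C4 (m6)
bar 11: v0=D3 v1=D4 (P8)
  R4 @ bar1.0: E3/A3 P4 untreated
  R7 @ bar2.0: B3->F3 leap 6st
  R7 @ bar2.2: F3->B3 leap 6st
  R2 @ bar3.0: D3/A3 P5 -> E3/E4 P8 similar
  R7 @ bar7.0: C4->D3 leap 10st
  R2 @ bar8.0: B2/G3 m6 -> C3/C4 P8 similar
  R1 @ bar9.0: C3/G3 P5 -> D3/A3 P5 similar
  R7 @ bar9.2: F3->B3 leap 6st
  R7 @ bar9.3: B3->F3 leap 6st

No (9 violations)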